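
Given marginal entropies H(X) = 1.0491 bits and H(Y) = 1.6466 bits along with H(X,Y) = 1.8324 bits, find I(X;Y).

I(X;Y) = H(X) + H(Y) - H(X,Y)
I(X;Y) = 1.0491 + 1.6466 - 1.8324 = 0.8633 bits


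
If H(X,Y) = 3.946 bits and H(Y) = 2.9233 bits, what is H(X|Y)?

Chain rule: H(X,Y) = H(X|Y) + H(Y)
H(X|Y) = H(X,Y) - H(Y) = 3.946 - 2.9233 = 1.0227 bits


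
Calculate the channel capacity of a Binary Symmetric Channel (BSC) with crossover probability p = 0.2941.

For BSC with error probability p:
C = 1 - H(p) where H(p) is binary entropy
H(0.2941) = -0.2941 × log₂(0.2941) - 0.7059 × log₂(0.7059)
H(p) = 0.8740
C = 1 - 0.8740 = 0.1260 bits/use


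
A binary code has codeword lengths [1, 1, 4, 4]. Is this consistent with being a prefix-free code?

Kraft inequality: Σ 2^(-l_i) ≤ 1 for prefix-free code
Calculating: 2^(-1) + 2^(-1) + 2^(-4) + 2^(-4)
= 0.5 + 0.5 + 0.0625 + 0.0625
= 1.1250
Since 1.1250 > 1, prefix-free code does not exist


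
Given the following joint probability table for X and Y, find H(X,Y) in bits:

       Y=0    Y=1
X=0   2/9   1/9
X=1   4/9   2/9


H(X,Y) = -Σ p(x,y) log₂ p(x,y)
  p(0,0)=2/9: -0.2222 × log₂(0.2222) = 0.4822
  p(0,1)=1/9: -0.1111 × log₂(0.1111) = 0.3522
  p(1,0)=4/9: -0.4444 × log₂(0.4444) = 0.5200
  p(1,1)=2/9: -0.2222 × log₂(0.2222) = 0.4822
H(X,Y) = 1.8366 bits


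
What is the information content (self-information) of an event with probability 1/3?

Information content I(x) = -log₂(p(x))
I = -log₂(1/3) = -log₂(0.3333)
I = 1.5850 bits


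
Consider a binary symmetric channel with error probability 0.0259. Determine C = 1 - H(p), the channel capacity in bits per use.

For BSC with error probability p:
C = 1 - H(p) where H(p) is binary entropy
H(0.0259) = -0.0259 × log₂(0.0259) - 0.9741 × log₂(0.9741)
H(p) = 0.1734
C = 1 - 0.1734 = 0.8266 bits/use


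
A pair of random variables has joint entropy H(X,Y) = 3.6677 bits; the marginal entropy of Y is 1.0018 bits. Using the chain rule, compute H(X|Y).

Chain rule: H(X,Y) = H(X|Y) + H(Y)
H(X|Y) = H(X,Y) - H(Y) = 3.6677 - 1.0018 = 2.6659 bits


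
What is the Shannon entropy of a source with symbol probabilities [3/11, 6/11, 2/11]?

H(X) = -Σ p(x) log₂ p(x)
  -3/11 × log₂(3/11) = 0.5112
  -6/11 × log₂(6/11) = 0.4770
  -2/11 × log₂(2/11) = 0.4472
H(X) = 1.4354 bits


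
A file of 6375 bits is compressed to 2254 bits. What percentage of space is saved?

Space savings = (1 - Compressed/Original) × 100%
= (1 - 2254/6375) × 100%
= 64.64%


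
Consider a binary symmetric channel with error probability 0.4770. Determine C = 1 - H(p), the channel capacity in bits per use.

For BSC with error probability p:
C = 1 - H(p) where H(p) is binary entropy
H(0.4770) = -0.4770 × log₂(0.4770) - 0.5230 × log₂(0.5230)
H(p) = 0.9985
C = 1 - 0.9985 = 0.0015 bits/use


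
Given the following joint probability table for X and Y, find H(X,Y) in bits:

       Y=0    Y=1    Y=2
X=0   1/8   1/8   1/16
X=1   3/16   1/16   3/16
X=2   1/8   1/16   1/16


H(X,Y) = -Σ p(x,y) log₂ p(x,y)
  p(0,0)=1/8: -0.1250 × log₂(0.1250) = 0.3750
  p(0,1)=1/8: -0.1250 × log₂(0.1250) = 0.3750
  p(0,2)=1/16: -0.0625 × log₂(0.0625) = 0.2500
  p(1,0)=3/16: -0.1875 × log₂(0.1875) = 0.4528
  p(1,1)=1/16: -0.0625 × log₂(0.0625) = 0.2500
  p(1,2)=3/16: -0.1875 × log₂(0.1875) = 0.4528
  p(2,0)=1/8: -0.1250 × log₂(0.1250) = 0.3750
  p(2,1)=1/16: -0.0625 × log₂(0.0625) = 0.2500
  p(2,2)=1/16: -0.0625 × log₂(0.0625) = 0.2500
H(X,Y) = 3.0306 bits


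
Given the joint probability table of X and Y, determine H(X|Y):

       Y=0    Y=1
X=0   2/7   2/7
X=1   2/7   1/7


H(X|Y) = Σ_y p(y) H(X|Y=y)
  p(Y=0) = 4/7, H(X|Y=0) = 1.0000
  p(Y=1) = 3/7, H(X|Y=1) = 0.9183
H(X|Y) = 0.5714×1.0000 + 0.4286×0.9183 = 0.9650 bits


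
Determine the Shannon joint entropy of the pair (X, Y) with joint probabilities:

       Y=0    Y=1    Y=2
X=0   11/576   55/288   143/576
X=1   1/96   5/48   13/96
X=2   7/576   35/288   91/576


H(X,Y) = -Σ p(x,y) log₂ p(x,y)
  p(0,0)=11/576: -0.0191 × log₂(0.0191) = 0.1091
  p(0,1)=55/288: -0.1910 × log₂(0.1910) = 0.4561
  p(0,2)=143/576: -0.2483 × log₂(0.2483) = 0.4990
  p(1,0)=1/96: -0.0104 × log₂(0.0104) = 0.0686
  p(1,1)=5/48: -0.1042 × log₂(0.1042) = 0.3399
  p(1,2)=13/96: -0.1354 × log₂(0.1354) = 0.3906
  p(2,0)=7/576: -0.0122 × log₂(0.0122) = 0.0773
  p(2,1)=35/288: -0.1215 × log₂(0.1215) = 0.3695
  p(2,2)=91/576: -0.1580 × log₂(0.1580) = 0.4206
H(X,Y) = 2.7308 bits


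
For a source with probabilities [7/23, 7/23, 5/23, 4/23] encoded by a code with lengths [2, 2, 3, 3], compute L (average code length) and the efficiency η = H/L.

Average length L = Σ p_i × l_i = 2.3913 bits
Entropy H = 1.9621 bits
Efficiency η = H/L × 100% = 82.05%


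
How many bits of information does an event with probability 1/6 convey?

Information content I(x) = -log₂(p(x))
I = -log₂(1/6) = -log₂(0.1667)
I = 2.5850 bits


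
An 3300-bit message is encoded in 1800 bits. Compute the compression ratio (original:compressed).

Compression ratio = Original / Compressed
= 3300 / 1800 = 1.83:1


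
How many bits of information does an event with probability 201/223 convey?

Information content I(x) = -log₂(p(x))
I = -log₂(201/223) = -log₂(0.9013)
I = 0.1498 bits


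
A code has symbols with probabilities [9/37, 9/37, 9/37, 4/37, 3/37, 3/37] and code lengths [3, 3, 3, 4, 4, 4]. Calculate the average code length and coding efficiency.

Average length L = Σ p_i × l_i = 3.2703 bits
Entropy H = 2.4230 bits
Efficiency η = H/L × 100% = 74.09%


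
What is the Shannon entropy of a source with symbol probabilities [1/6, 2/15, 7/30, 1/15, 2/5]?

H(X) = -Σ p(x) log₂ p(x)
  -1/6 × log₂(1/6) = 0.4308
  -2/15 × log₂(2/15) = 0.3876
  -7/30 × log₂(7/30) = 0.4899
  -1/15 × log₂(1/15) = 0.2605
  -2/5 × log₂(2/5) = 0.5288
H(X) = 2.0975 bits


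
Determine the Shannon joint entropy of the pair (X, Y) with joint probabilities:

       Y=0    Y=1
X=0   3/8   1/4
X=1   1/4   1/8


H(X,Y) = -Σ p(x,y) log₂ p(x,y)
  p(0,0)=3/8: -0.3750 × log₂(0.3750) = 0.5306
  p(0,1)=1/4: -0.2500 × log₂(0.2500) = 0.5000
  p(1,0)=1/4: -0.2500 × log₂(0.2500) = 0.5000
  p(1,1)=1/8: -0.1250 × log₂(0.1250) = 0.3750
H(X,Y) = 1.9056 bits


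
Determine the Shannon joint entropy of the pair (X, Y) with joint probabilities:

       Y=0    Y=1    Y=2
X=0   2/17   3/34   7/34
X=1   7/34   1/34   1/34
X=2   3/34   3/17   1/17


H(X,Y) = -Σ p(x,y) log₂ p(x,y)
  p(0,0)=2/17: -0.1176 × log₂(0.1176) = 0.3632
  p(0,1)=3/34: -0.0882 × log₂(0.0882) = 0.3090
  p(0,2)=7/34: -0.2059 × log₂(0.2059) = 0.4694
  p(1,0)=7/34: -0.2059 × log₂(0.2059) = 0.4694
  p(1,1)=1/34: -0.0294 × log₂(0.0294) = 0.1496
  p(1,2)=1/34: -0.0294 × log₂(0.0294) = 0.1496
  p(2,0)=3/34: -0.0882 × log₂(0.0882) = 0.3090
  p(2,1)=3/17: -0.1765 × log₂(0.1765) = 0.4416
  p(2,2)=1/17: -0.0588 × log₂(0.0588) = 0.2404
H(X,Y) = 2.9015 bits


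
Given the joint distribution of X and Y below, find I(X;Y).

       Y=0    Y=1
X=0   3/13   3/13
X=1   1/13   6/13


H(X) = 0.9957, H(Y) = 0.8905, H(X,Y) = 1.7759
I(X;Y) = H(X) + H(Y) - H(X,Y) = 0.1104 bits


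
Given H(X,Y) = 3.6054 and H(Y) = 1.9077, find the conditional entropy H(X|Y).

Chain rule: H(X,Y) = H(X|Y) + H(Y)
H(X|Y) = H(X,Y) - H(Y) = 3.6054 - 1.9077 = 1.6977 bits


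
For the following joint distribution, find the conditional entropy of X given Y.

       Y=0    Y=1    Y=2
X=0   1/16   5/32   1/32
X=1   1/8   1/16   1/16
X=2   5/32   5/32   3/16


H(X|Y) = Σ_y p(y) H(X|Y=y)
  p(Y=0) = 11/32, H(X|Y=0) = 1.4949
  p(Y=1) = 3/8, H(X|Y=1) = 1.4834
  p(Y=2) = 9/32, H(X|Y=2) = 1.2244
H(X|Y) = 0.3438×1.4949 + 0.3750×1.4834 + 0.2812×1.2244 = 1.4145 bits


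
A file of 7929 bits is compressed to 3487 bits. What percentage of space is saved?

Space savings = (1 - Compressed/Original) × 100%
= (1 - 3487/7929) × 100%
= 56.02%


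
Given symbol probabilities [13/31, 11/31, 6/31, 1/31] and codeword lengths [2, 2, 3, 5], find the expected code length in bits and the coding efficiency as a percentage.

Average length L = Σ p_i × l_i = 2.2903 bits
Entropy H = 1.6745 bits
Efficiency η = H/L × 100% = 73.11%


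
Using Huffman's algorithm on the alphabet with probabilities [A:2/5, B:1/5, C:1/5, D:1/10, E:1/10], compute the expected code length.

Huffman tree construction:
Combine smallest probabilities repeatedly
Resulting codes:
  A: 11 (length 2)
  B: 00 (length 2)
  C: 01 (length 2)
  D: 100 (length 3)
  E: 101 (length 3)
Average length = Σ p(s) × length(s) = 2.2000 bits


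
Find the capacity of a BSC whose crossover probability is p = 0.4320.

For BSC with error probability p:
C = 1 - H(p) where H(p) is binary entropy
H(0.4320) = -0.4320 × log₂(0.4320) - 0.5680 × log₂(0.5680)
H(p) = 0.9866
C = 1 - 0.9866 = 0.0134 bits/use


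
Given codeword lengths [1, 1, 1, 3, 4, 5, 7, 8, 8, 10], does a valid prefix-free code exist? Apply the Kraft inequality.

Kraft inequality: Σ 2^(-l_i) ≤ 1 for prefix-free code
Calculating: 2^(-1) + 2^(-1) + 2^(-1) + 2^(-3) + 2^(-4) + 2^(-5) + 2^(-7) + 2^(-8) + 2^(-8) + 2^(-10)
= 0.5 + 0.5 + 0.5 + 0.125 + 0.0625 + 0.03125 + 0.0078125 + 0.00390625 + 0.00390625 + 0.0009765625
= 1.7354
Since 1.7354 > 1, prefix-free code does not exist


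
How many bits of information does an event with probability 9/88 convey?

Information content I(x) = -log₂(p(x))
I = -log₂(9/88) = -log₂(0.1023)
I = 3.2895 bits


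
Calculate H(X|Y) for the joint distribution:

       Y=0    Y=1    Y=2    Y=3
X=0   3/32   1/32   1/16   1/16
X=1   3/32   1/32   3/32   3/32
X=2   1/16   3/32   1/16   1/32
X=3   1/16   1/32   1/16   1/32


H(X|Y) = Σ_y p(y) H(X|Y=y)
  p(Y=0) = 5/16, H(X|Y=0) = 1.9710
  p(Y=1) = 3/16, H(X|Y=1) = 1.7925
  p(Y=2) = 9/32, H(X|Y=2) = 1.9749
  p(Y=3) = 7/32, H(X|Y=3) = 1.8424
H(X|Y) = 0.3125×1.9710 + 0.1875×1.7925 + 0.2812×1.9749 + 0.2188×1.8424 = 1.9105 bits


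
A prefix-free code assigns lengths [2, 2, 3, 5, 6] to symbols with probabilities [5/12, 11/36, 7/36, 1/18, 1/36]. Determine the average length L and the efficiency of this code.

Average length L = Σ p_i × l_i = 2.4722 bits
Entropy H = 1.8836 bits
Efficiency η = H/L × 100% = 76.19%


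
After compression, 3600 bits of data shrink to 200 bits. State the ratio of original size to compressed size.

Compression ratio = Original / Compressed
= 3600 / 200 = 18.00:1


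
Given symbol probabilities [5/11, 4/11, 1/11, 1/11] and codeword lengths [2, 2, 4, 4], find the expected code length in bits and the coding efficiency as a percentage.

Average length L = Σ p_i × l_i = 2.3636 bits
Entropy H = 1.6767 bits
Efficiency η = H/L × 100% = 70.94%


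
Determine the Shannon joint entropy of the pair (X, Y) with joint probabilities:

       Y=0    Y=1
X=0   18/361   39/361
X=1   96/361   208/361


H(X,Y) = -Σ p(x,y) log₂ p(x,y)
  p(0,0)=18/361: -0.0499 × log₂(0.0499) = 0.2157
  p(0,1)=39/361: -0.1080 × log₂(0.1080) = 0.3468
  p(1,0)=96/361: -0.2659 × log₂(0.2659) = 0.5082
  p(1,1)=208/361: -0.5762 × log₂(0.5762) = 0.4583
H(X,Y) = 1.5290 bits


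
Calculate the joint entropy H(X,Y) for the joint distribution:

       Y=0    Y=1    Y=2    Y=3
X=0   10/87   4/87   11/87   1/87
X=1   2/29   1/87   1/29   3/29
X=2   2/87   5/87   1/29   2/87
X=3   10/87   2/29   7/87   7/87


H(X,Y) = -Σ p(x,y) log₂ p(x,y)
  p(0,0)=10/87: -0.1149 × log₂(0.1149) = 0.3587
  p(0,1)=4/87: -0.0460 × log₂(0.0460) = 0.2043
  p(0,2)=11/87: -0.1264 × log₂(0.1264) = 0.3772
  p(0,3)=1/87: -0.0115 × log₂(0.0115) = 0.0741
  p(1,0)=2/29: -0.0690 × log₂(0.0690) = 0.2661
  p(1,1)=1/87: -0.0115 × log₂(0.0115) = 0.0741
  p(1,2)=1/29: -0.0345 × log₂(0.0345) = 0.1675
  p(1,3)=3/29: -0.1034 × log₂(0.1034) = 0.3386
  p(2,0)=2/87: -0.0230 × log₂(0.0230) = 0.1251
  p(2,1)=5/87: -0.0575 × log₂(0.0575) = 0.2368
  p(2,2)=1/29: -0.0345 × log₂(0.0345) = 0.1675
  p(2,3)=2/87: -0.0230 × log₂(0.0230) = 0.1251
  p(3,0)=10/87: -0.1149 × log₂(0.1149) = 0.3587
  p(3,1)=2/29: -0.0690 × log₂(0.0690) = 0.2661
  p(3,2)=7/87: -0.0805 × log₂(0.0805) = 0.2925
  p(3,3)=7/87: -0.0805 × log₂(0.0805) = 0.2925
H(X,Y) = 3.7250 bits


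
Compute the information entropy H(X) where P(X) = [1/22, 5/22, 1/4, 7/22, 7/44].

H(X) = -Σ p(x) log₂ p(x)
  -1/22 × log₂(1/22) = 0.2027
  -5/22 × log₂(5/22) = 0.4858
  -1/4 × log₂(1/4) = 0.5000
  -7/22 × log₂(7/22) = 0.5257
  -7/44 × log₂(7/44) = 0.4219
H(X) = 2.1361 bits


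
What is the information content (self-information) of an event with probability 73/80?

Information content I(x) = -log₂(p(x))
I = -log₂(73/80) = -log₂(0.9125)
I = 0.1321 bits


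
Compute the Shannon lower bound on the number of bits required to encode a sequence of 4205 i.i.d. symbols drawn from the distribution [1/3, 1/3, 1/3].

Entropy H = 1.5850 bits/symbol
Minimum bits = H × n = 1.5850 × 4205
= 6664.77 bits


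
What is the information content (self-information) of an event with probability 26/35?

Information content I(x) = -log₂(p(x))
I = -log₂(26/35) = -log₂(0.7429)
I = 0.4288 bits


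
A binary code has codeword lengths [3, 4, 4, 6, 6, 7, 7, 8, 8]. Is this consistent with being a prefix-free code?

Kraft inequality: Σ 2^(-l_i) ≤ 1 for prefix-free code
Calculating: 2^(-3) + 2^(-4) + 2^(-4) + 2^(-6) + 2^(-6) + 2^(-7) + 2^(-7) + 2^(-8) + 2^(-8)
= 0.125 + 0.0625 + 0.0625 + 0.015625 + 0.015625 + 0.0078125 + 0.0078125 + 0.00390625 + 0.00390625
= 0.3047
Since 0.3047 ≤ 1, prefix-free code exists


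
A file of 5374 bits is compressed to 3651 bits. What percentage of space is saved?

Space savings = (1 - Compressed/Original) × 100%
= (1 - 3651/5374) × 100%
= 32.06%


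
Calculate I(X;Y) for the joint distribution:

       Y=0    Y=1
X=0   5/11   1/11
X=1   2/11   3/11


H(X) = 0.9940, H(Y) = 0.9457, H(X,Y) = 1.7899
I(X;Y) = H(X) + H(Y) - H(X,Y) = 0.1498 bits


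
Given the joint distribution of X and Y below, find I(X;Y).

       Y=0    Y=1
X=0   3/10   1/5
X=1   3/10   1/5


H(X) = 1.0000, H(Y) = 0.9710, H(X,Y) = 1.9710
I(X;Y) = H(X) + H(Y) - H(X,Y) = 0.0000 bits


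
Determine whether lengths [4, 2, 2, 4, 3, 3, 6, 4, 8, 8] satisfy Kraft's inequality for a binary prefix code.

Kraft inequality: Σ 2^(-l_i) ≤ 1 for prefix-free code
Calculating: 2^(-4) + 2^(-2) + 2^(-2) + 2^(-4) + 2^(-3) + 2^(-3) + 2^(-6) + 2^(-4) + 2^(-8) + 2^(-8)
= 0.0625 + 0.25 + 0.25 + 0.0625 + 0.125 + 0.125 + 0.015625 + 0.0625 + 0.00390625 + 0.00390625
= 0.9609
Since 0.9609 ≤ 1, prefix-free code exists


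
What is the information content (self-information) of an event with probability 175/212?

Information content I(x) = -log₂(p(x))
I = -log₂(175/212) = -log₂(0.8255)
I = 0.2767 bits


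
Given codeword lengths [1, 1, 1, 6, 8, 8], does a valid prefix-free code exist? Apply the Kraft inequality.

Kraft inequality: Σ 2^(-l_i) ≤ 1 for prefix-free code
Calculating: 2^(-1) + 2^(-1) + 2^(-1) + 2^(-6) + 2^(-8) + 2^(-8)
= 0.5 + 0.5 + 0.5 + 0.015625 + 0.00390625 + 0.00390625
= 1.5234
Since 1.5234 > 1, prefix-free code does not exist


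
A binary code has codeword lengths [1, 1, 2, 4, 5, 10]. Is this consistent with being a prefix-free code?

Kraft inequality: Σ 2^(-l_i) ≤ 1 for prefix-free code
Calculating: 2^(-1) + 2^(-1) + 2^(-2) + 2^(-4) + 2^(-5) + 2^(-10)
= 0.5 + 0.5 + 0.25 + 0.0625 + 0.03125 + 0.0009765625
= 1.3447
Since 1.3447 > 1, prefix-free code does not exist


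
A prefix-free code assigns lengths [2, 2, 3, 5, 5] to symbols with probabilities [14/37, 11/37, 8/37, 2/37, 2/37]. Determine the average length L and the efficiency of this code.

Average length L = Σ p_i × l_i = 2.5405 bits
Entropy H = 1.9836 bits
Efficiency η = H/L × 100% = 78.08%


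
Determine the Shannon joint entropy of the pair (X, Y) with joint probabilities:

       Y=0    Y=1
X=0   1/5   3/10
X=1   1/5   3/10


H(X,Y) = -Σ p(x,y) log₂ p(x,y)
  p(0,0)=1/5: -0.2000 × log₂(0.2000) = 0.4644
  p(0,1)=3/10: -0.3000 × log₂(0.3000) = 0.5211
  p(1,0)=1/5: -0.2000 × log₂(0.2000) = 0.4644
  p(1,1)=3/10: -0.3000 × log₂(0.3000) = 0.5211
H(X,Y) = 1.9710 bits


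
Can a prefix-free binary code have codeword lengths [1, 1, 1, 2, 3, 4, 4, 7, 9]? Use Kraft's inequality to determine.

Kraft inequality: Σ 2^(-l_i) ≤ 1 for prefix-free code
Calculating: 2^(-1) + 2^(-1) + 2^(-1) + 2^(-2) + 2^(-3) + 2^(-4) + 2^(-4) + 2^(-7) + 2^(-9)
= 0.5 + 0.5 + 0.5 + 0.25 + 0.125 + 0.0625 + 0.0625 + 0.0078125 + 0.001953125
= 2.0098
Since 2.0098 > 1, prefix-free code does not exist


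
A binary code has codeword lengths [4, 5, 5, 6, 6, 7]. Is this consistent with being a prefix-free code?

Kraft inequality: Σ 2^(-l_i) ≤ 1 for prefix-free code
Calculating: 2^(-4) + 2^(-5) + 2^(-5) + 2^(-6) + 2^(-6) + 2^(-7)
= 0.0625 + 0.03125 + 0.03125 + 0.015625 + 0.015625 + 0.0078125
= 0.1641
Since 0.1641 ≤ 1, prefix-free code exists


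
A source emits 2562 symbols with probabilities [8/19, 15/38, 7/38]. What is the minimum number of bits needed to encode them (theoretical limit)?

Entropy H = 1.5044 bits/symbol
Minimum bits = H × n = 1.5044 × 2562
= 3854.22 bits


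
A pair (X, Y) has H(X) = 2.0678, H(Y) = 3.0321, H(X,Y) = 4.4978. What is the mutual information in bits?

I(X;Y) = H(X) + H(Y) - H(X,Y)
I(X;Y) = 2.0678 + 3.0321 - 4.4978 = 0.6021 bits


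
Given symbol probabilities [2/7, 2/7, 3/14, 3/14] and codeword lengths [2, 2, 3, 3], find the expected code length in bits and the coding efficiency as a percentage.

Average length L = Σ p_i × l_i = 2.4286 bits
Entropy H = 1.9852 bits
Efficiency η = H/L × 100% = 81.74%


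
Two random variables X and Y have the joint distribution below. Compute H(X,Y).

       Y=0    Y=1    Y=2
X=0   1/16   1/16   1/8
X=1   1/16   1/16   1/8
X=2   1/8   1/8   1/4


H(X,Y) = -Σ p(x,y) log₂ p(x,y)
  p(0,0)=1/16: -0.0625 × log₂(0.0625) = 0.2500
  p(0,1)=1/16: -0.0625 × log₂(0.0625) = 0.2500
  p(0,2)=1/8: -0.1250 × log₂(0.1250) = 0.3750
  p(1,0)=1/16: -0.0625 × log₂(0.0625) = 0.2500
  p(1,1)=1/16: -0.0625 × log₂(0.0625) = 0.2500
  p(1,2)=1/8: -0.1250 × log₂(0.1250) = 0.3750
  p(2,0)=1/8: -0.1250 × log₂(0.1250) = 0.3750
  p(2,1)=1/8: -0.1250 × log₂(0.1250) = 0.3750
  p(2,2)=1/4: -0.2500 × log₂(0.2500) = 0.5000
H(X,Y) = 3.0000 bits


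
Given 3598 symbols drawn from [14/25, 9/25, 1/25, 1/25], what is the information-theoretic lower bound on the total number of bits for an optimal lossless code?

Entropy H = 1.3706 bits/symbol
Minimum bits = H × n = 1.3706 × 3598
= 4931.29 bits


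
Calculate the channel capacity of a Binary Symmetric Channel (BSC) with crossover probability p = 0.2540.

For BSC with error probability p:
C = 1 - H(p) where H(p) is binary entropy
H(0.2540) = -0.2540 × log₂(0.2540) - 0.7460 × log₂(0.7460)
H(p) = 0.8176
C = 1 - 0.8176 = 0.1824 bits/use


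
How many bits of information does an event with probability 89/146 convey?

Information content I(x) = -log₂(p(x))
I = -log₂(89/146) = -log₂(0.6096)
I = 0.7141 bits


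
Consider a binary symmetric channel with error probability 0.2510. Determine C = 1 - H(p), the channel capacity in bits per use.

For BSC with error probability p:
C = 1 - H(p) where H(p) is binary entropy
H(0.2510) = -0.2510 × log₂(0.2510) - 0.7490 × log₂(0.7490)
H(p) = 0.8129
C = 1 - 0.8129 = 0.1871 bits/use


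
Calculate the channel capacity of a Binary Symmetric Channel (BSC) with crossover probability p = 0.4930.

For BSC with error probability p:
C = 1 - H(p) where H(p) is binary entropy
H(0.4930) = -0.4930 × log₂(0.4930) - 0.5070 × log₂(0.5070)
H(p) = 0.9999
C = 1 - 0.9999 = 0.0001 bits/use


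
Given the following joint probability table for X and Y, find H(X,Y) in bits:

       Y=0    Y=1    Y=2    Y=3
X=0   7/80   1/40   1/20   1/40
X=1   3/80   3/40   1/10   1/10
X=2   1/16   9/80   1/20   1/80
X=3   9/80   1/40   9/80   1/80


H(X,Y) = -Σ p(x,y) log₂ p(x,y)
  p(0,0)=7/80: -0.0875 × log₂(0.0875) = 0.3075
  p(0,1)=1/40: -0.0250 × log₂(0.0250) = 0.1330
  p(0,2)=1/20: -0.0500 × log₂(0.0500) = 0.2161
  p(0,3)=1/40: -0.0250 × log₂(0.0250) = 0.1330
  p(1,0)=3/80: -0.0375 × log₂(0.0375) = 0.1776
  p(1,1)=3/40: -0.0750 × log₂(0.0750) = 0.2803
  p(1,2)=1/10: -0.1000 × log₂(0.1000) = 0.3322
  p(1,3)=1/10: -0.1000 × log₂(0.1000) = 0.3322
  p(2,0)=1/16: -0.0625 × log₂(0.0625) = 0.2500
  p(2,1)=9/80: -0.1125 × log₂(0.1125) = 0.3546
  p(2,2)=1/20: -0.0500 × log₂(0.0500) = 0.2161
  p(2,3)=1/80: -0.0125 × log₂(0.0125) = 0.0790
  p(3,0)=9/80: -0.1125 × log₂(0.1125) = 0.3546
  p(3,1)=1/40: -0.0250 × log₂(0.0250) = 0.1330
  p(3,2)=9/80: -0.1125 × log₂(0.1125) = 0.3546
  p(3,3)=1/80: -0.0125 × log₂(0.0125) = 0.0790
H(X,Y) = 3.7330 bits


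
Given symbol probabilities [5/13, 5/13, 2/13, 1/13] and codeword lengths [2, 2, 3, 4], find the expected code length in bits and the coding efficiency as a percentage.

Average length L = Σ p_i × l_i = 2.3077 bits
Entropy H = 1.7605 bits
Efficiency η = H/L × 100% = 76.29%


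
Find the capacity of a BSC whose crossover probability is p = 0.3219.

For BSC with error probability p:
C = 1 - H(p) where H(p) is binary entropy
H(0.3219) = -0.3219 × log₂(0.3219) - 0.6781 × log₂(0.6781)
H(p) = 0.9064
C = 1 - 0.9064 = 0.0936 bits/use


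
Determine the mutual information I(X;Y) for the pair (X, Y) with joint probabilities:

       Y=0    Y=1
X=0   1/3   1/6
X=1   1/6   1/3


H(X) = 1.0000, H(Y) = 1.0000, H(X,Y) = 1.9183
I(X;Y) = H(X) + H(Y) - H(X,Y) = 0.0817 bits


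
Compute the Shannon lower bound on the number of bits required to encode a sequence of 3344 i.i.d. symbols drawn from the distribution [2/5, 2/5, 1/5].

Entropy H = 1.5219 bits/symbol
Minimum bits = H × n = 1.5219 × 3344
= 5089.33 bits


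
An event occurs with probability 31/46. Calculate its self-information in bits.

Information content I(x) = -log₂(p(x))
I = -log₂(31/46) = -log₂(0.6739)
I = 0.5694 bits


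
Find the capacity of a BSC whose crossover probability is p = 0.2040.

For BSC with error probability p:
C = 1 - H(p) where H(p) is binary entropy
H(0.2040) = -0.2040 × log₂(0.2040) - 0.7960 × log₂(0.7960)
H(p) = 0.7299
C = 1 - 0.7299 = 0.2701 bits/use


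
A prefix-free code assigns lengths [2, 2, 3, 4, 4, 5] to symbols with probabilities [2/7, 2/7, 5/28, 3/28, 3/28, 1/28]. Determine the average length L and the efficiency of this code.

Average length L = Σ p_i × l_i = 2.7143 bits
Entropy H = 2.3388 bits
Efficiency η = H/L × 100% = 86.17%


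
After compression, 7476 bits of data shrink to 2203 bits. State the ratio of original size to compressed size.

Compression ratio = Original / Compressed
= 7476 / 2203 = 3.39:1


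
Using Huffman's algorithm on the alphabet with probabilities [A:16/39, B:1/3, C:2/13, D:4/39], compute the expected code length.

Huffman tree construction:
Combine smallest probabilities repeatedly
Resulting codes:
  A: 0 (length 1)
  B: 11 (length 2)
  C: 101 (length 3)
  D: 100 (length 3)
Average length = Σ p(s) × length(s) = 1.8462 bits


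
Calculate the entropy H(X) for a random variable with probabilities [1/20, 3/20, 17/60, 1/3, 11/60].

H(X) = -Σ p(x) log₂ p(x)
  -1/20 × log₂(1/20) = 0.2161
  -3/20 × log₂(3/20) = 0.4105
  -17/60 × log₂(17/60) = 0.5155
  -1/3 × log₂(1/3) = 0.5283
  -11/60 × log₂(11/60) = 0.4487
H(X) = 2.1192 bits


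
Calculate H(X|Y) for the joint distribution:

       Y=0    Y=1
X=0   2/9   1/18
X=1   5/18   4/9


H(X|Y) = Σ_y p(y) H(X|Y=y)
  p(Y=0) = 1/2, H(X|Y=0) = 0.9911
  p(Y=1) = 1/2, H(X|Y=1) = 0.5033
H(X|Y) = 0.5000×0.9911 + 0.5000×0.5033 = 0.7472 bits


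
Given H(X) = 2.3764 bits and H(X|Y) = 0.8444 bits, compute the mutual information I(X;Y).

I(X;Y) = H(X) - H(X|Y)
I(X;Y) = 2.3764 - 0.8444 = 1.532 bits


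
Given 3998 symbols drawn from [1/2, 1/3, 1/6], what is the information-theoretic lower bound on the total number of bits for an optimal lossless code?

Entropy H = 1.4591 bits/symbol
Minimum bits = H × n = 1.4591 × 3998
= 5833.67 bits


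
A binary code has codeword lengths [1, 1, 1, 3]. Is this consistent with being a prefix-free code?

Kraft inequality: Σ 2^(-l_i) ≤ 1 for prefix-free code
Calculating: 2^(-1) + 2^(-1) + 2^(-1) + 2^(-3)
= 0.5 + 0.5 + 0.5 + 0.125
= 1.6250
Since 1.6250 > 1, prefix-free code does not exist


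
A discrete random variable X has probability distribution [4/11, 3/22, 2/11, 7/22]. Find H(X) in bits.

H(X) = -Σ p(x) log₂ p(x)
  -4/11 × log₂(4/11) = 0.5307
  -3/22 × log₂(3/22) = 0.3920
  -2/11 × log₂(2/11) = 0.4472
  -7/22 × log₂(7/22) = 0.5257
H(X) = 1.8955 bits


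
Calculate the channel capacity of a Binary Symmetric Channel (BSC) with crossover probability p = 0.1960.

For BSC with error probability p:
C = 1 - H(p) where H(p) is binary entropy
H(0.1960) = -0.1960 × log₂(0.1960) - 0.8040 × log₂(0.8040)
H(p) = 0.7139
C = 1 - 0.7139 = 0.2861 bits/use


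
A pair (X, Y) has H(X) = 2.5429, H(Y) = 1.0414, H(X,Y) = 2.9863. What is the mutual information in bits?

I(X;Y) = H(X) + H(Y) - H(X,Y)
I(X;Y) = 2.5429 + 1.0414 - 2.9863 = 0.598 bits


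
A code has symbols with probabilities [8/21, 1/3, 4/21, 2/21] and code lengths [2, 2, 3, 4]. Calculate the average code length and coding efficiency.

Average length L = Σ p_i × l_i = 2.3810 bits
Entropy H = 1.8375 bits
Efficiency η = H/L × 100% = 77.17%


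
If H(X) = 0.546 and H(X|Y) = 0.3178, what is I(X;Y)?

I(X;Y) = H(X) - H(X|Y)
I(X;Y) = 0.546 - 0.3178 = 0.2282 bits


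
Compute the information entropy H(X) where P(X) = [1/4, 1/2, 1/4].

H(X) = -Σ p(x) log₂ p(x)
  -1/4 × log₂(1/4) = 0.5000
  -1/2 × log₂(1/2) = 0.5000
  -1/4 × log₂(1/4) = 0.5000
H(X) = 1.5000 bits


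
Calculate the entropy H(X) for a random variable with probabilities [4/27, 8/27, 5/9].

H(X) = -Σ p(x) log₂ p(x)
  -4/27 × log₂(4/27) = 0.4081
  -8/27 × log₂(8/27) = 0.5200
  -5/9 × log₂(5/9) = 0.4711
H(X) = 1.3992 bits


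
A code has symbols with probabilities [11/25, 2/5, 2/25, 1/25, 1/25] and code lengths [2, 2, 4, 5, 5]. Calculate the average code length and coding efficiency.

Average length L = Σ p_i × l_i = 2.4000 bits
Entropy H = 1.7129 bits
Efficiency η = H/L × 100% = 71.37%


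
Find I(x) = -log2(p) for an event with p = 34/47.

Information content I(x) = -log₂(p(x))
I = -log₂(34/47) = -log₂(0.7234)
I = 0.4671 bits


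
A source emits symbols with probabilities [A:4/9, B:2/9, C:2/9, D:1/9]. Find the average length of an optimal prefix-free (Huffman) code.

Huffman tree construction:
Combine smallest probabilities repeatedly
Resulting codes:
  A: 0 (length 1)
  B: 111 (length 3)
  C: 10 (length 2)
  D: 110 (length 3)
Average length = Σ p(s) × length(s) = 1.8889 bits


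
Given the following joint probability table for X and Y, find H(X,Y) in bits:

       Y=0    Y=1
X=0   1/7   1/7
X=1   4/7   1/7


H(X,Y) = -Σ p(x,y) log₂ p(x,y)
  p(0,0)=1/7: -0.1429 × log₂(0.1429) = 0.4011
  p(0,1)=1/7: -0.1429 × log₂(0.1429) = 0.4011
  p(1,0)=4/7: -0.5714 × log₂(0.5714) = 0.4613
  p(1,1)=1/7: -0.1429 × log₂(0.1429) = 0.4011
H(X,Y) = 1.6645 bits


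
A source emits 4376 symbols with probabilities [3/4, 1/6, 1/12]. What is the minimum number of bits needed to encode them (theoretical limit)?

Entropy H = 1.0409 bits/symbol
Minimum bits = H × n = 1.0409 × 4376
= 4554.77 bits


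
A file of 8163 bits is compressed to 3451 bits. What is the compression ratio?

Compression ratio = Original / Compressed
= 8163 / 3451 = 2.37:1


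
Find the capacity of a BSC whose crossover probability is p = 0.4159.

For BSC with error probability p:
C = 1 - H(p) where H(p) is binary entropy
H(0.4159) = -0.4159 × log₂(0.4159) - 0.5841 × log₂(0.5841)
H(p) = 0.9795
C = 1 - 0.9795 = 0.0205 bits/use


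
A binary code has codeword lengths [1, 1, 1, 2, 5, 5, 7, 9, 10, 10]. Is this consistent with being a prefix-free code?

Kraft inequality: Σ 2^(-l_i) ≤ 1 for prefix-free code
Calculating: 2^(-1) + 2^(-1) + 2^(-1) + 2^(-2) + 2^(-5) + 2^(-5) + 2^(-7) + 2^(-9) + 2^(-10) + 2^(-10)
= 0.5 + 0.5 + 0.5 + 0.25 + 0.03125 + 0.03125 + 0.0078125 + 0.001953125 + 0.0009765625 + 0.0009765625
= 1.8242
Since 1.8242 > 1, prefix-free code does not exist


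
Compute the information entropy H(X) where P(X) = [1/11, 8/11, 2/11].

H(X) = -Σ p(x) log₂ p(x)
  -1/11 × log₂(1/11) = 0.3145
  -8/11 × log₂(8/11) = 0.3341
  -2/11 × log₂(2/11) = 0.4472
H(X) = 1.0958 bits


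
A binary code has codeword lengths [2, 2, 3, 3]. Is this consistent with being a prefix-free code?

Kraft inequality: Σ 2^(-l_i) ≤ 1 for prefix-free code
Calculating: 2^(-2) + 2^(-2) + 2^(-3) + 2^(-3)
= 0.25 + 0.25 + 0.125 + 0.125
= 0.7500
Since 0.7500 ≤ 1, prefix-free code exists


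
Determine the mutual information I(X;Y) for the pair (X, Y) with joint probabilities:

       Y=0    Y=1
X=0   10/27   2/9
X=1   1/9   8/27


H(X) = 0.9751, H(Y) = 0.9990, H(X,Y) = 1.8851
I(X;Y) = H(X) + H(Y) - H(X,Y) = 0.0890 bits


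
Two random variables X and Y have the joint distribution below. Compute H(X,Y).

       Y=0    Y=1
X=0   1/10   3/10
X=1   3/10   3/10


H(X,Y) = -Σ p(x,y) log₂ p(x,y)
  p(0,0)=1/10: -0.1000 × log₂(0.1000) = 0.3322
  p(0,1)=3/10: -0.3000 × log₂(0.3000) = 0.5211
  p(1,0)=3/10: -0.3000 × log₂(0.3000) = 0.5211
  p(1,1)=3/10: -0.3000 × log₂(0.3000) = 0.5211
H(X,Y) = 1.8955 bits


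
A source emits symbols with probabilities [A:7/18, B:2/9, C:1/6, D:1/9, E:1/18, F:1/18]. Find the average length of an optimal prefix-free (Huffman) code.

Huffman tree construction:
Combine smallest probabilities repeatedly
Resulting codes:
  A: 11 (length 2)
  B: 01 (length 2)
  C: 00 (length 2)
  D: 100 (length 3)
  E: 1010 (length 4)
  F: 1011 (length 4)
Average length = Σ p(s) × length(s) = 2.3333 bits


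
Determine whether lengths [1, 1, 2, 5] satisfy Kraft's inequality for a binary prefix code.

Kraft inequality: Σ 2^(-l_i) ≤ 1 for prefix-free code
Calculating: 2^(-1) + 2^(-1) + 2^(-2) + 2^(-5)
= 0.5 + 0.5 + 0.25 + 0.03125
= 1.2812
Since 1.2812 > 1, prefix-free code does not exist


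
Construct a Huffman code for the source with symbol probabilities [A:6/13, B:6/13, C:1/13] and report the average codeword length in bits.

Huffman tree construction:
Combine smallest probabilities repeatedly
Resulting codes:
  A: 11 (length 2)
  B: 0 (length 1)
  C: 10 (length 2)
Average length = Σ p(s) × length(s) = 1.5385 bits


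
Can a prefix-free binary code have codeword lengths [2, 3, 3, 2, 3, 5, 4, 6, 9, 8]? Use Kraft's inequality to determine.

Kraft inequality: Σ 2^(-l_i) ≤ 1 for prefix-free code
Calculating: 2^(-2) + 2^(-3) + 2^(-3) + 2^(-2) + 2^(-3) + 2^(-5) + 2^(-4) + 2^(-6) + 2^(-9) + 2^(-8)
= 0.25 + 0.125 + 0.125 + 0.25 + 0.125 + 0.03125 + 0.0625 + 0.015625 + 0.001953125 + 0.00390625
= 0.9902
Since 0.9902 ≤ 1, prefix-free code exists


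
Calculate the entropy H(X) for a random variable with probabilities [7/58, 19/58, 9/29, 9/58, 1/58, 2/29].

H(X) = -Σ p(x) log₂ p(x)
  -7/58 × log₂(7/58) = 0.3682
  -19/58 × log₂(19/58) = 0.5274
  -9/29 × log₂(9/29) = 0.5239
  -9/58 × log₂(9/58) = 0.4171
  -1/58 × log₂(1/58) = 0.1010
  -2/29 × log₂(2/29) = 0.2661
H(X) = 2.2037 bits


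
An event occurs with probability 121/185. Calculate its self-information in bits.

Information content I(x) = -log₂(p(x))
I = -log₂(121/185) = -log₂(0.6541)
I = 0.6125 bits


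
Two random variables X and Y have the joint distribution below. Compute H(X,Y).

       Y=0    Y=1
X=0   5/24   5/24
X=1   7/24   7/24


H(X,Y) = -Σ p(x,y) log₂ p(x,y)
  p(0,0)=5/24: -0.2083 × log₂(0.2083) = 0.4715
  p(0,1)=5/24: -0.2083 × log₂(0.2083) = 0.4715
  p(1,0)=7/24: -0.2917 × log₂(0.2917) = 0.5185
  p(1,1)=7/24: -0.2917 × log₂(0.2917) = 0.5185
H(X,Y) = 1.9799 bits


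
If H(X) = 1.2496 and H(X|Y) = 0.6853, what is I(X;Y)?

I(X;Y) = H(X) - H(X|Y)
I(X;Y) = 1.2496 - 0.6853 = 0.5643 bits


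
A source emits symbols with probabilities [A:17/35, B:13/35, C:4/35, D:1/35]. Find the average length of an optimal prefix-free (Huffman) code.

Huffman tree construction:
Combine smallest probabilities repeatedly
Resulting codes:
  A: 0 (length 1)
  B: 11 (length 2)
  C: 101 (length 3)
  D: 100 (length 3)
Average length = Σ p(s) × length(s) = 1.6571 bits


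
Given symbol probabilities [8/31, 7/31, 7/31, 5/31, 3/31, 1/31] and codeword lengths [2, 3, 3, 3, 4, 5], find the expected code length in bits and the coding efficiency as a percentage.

Average length L = Σ p_i × l_i = 2.9032 bits
Entropy H = 2.3843 bits
Efficiency η = H/L × 100% = 82.13%


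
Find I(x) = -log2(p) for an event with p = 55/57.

Information content I(x) = -log₂(p(x))
I = -log₂(55/57) = -log₂(0.9649)
I = 0.0515 bits


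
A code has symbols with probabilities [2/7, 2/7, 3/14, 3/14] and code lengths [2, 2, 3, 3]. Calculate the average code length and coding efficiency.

Average length L = Σ p_i × l_i = 2.4286 bits
Entropy H = 1.9852 bits
Efficiency η = H/L × 100% = 81.74%


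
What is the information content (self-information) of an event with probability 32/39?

Information content I(x) = -log₂(p(x))
I = -log₂(32/39) = -log₂(0.8205)
I = 0.2854 bits


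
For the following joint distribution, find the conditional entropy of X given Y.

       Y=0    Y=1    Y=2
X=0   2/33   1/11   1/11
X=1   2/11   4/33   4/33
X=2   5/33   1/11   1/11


H(X|Y) = Σ_y p(y) H(X|Y=y)
  p(Y=0) = 13/33, H(X|Y=0) = 1.4605
  p(Y=1) = 10/33, H(X|Y=1) = 1.5710
  p(Y=2) = 10/33, H(X|Y=2) = 1.5710
H(X|Y) = 0.3939×1.4605 + 0.3030×1.5710 + 0.3030×1.5710 = 1.5274 bits


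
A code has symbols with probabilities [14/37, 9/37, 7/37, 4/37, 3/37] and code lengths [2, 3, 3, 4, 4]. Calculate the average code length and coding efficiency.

Average length L = Σ p_i × l_i = 2.8108 bits
Entropy H = 2.1219 bits
Efficiency η = H/L × 100% = 75.49%


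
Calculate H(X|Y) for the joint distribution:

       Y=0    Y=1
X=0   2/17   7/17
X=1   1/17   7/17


H(X|Y) = Σ_y p(y) H(X|Y=y)
  p(Y=0) = 3/17, H(X|Y=0) = 0.9183
  p(Y=1) = 14/17, H(X|Y=1) = 1.0000
H(X|Y) = 0.1765×0.9183 + 0.8235×1.0000 = 0.9856 bits


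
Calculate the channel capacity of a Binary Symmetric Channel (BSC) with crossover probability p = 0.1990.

For BSC with error probability p:
C = 1 - H(p) where H(p) is binary entropy
H(0.1990) = -0.1990 × log₂(0.1990) - 0.8010 × log₂(0.8010)
H(p) = 0.7199
C = 1 - 0.7199 = 0.2801 bits/use


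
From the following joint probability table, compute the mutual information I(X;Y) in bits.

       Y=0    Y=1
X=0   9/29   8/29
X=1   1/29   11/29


H(X) = 0.9784, H(Y) = 0.9294, H(X,Y) = 1.7344
I(X;Y) = H(X) + H(Y) - H(X,Y) = 0.1734 bits


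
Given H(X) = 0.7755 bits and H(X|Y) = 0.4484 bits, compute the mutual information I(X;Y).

I(X;Y) = H(X) - H(X|Y)
I(X;Y) = 0.7755 - 0.4484 = 0.3271 bits


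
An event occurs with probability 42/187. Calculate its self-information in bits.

Information content I(x) = -log₂(p(x))
I = -log₂(42/187) = -log₂(0.2246)
I = 2.1546 bits


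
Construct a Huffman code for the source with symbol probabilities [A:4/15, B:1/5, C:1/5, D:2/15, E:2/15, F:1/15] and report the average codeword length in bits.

Huffman tree construction:
Combine smallest probabilities repeatedly
Resulting codes:
  A: 10 (length 2)
  B: 111 (length 3)
  C: 00 (length 2)
  D: 011 (length 3)
  E: 110 (length 3)
  F: 010 (length 3)
Average length = Σ p(s) × length(s) = 2.5333 bits


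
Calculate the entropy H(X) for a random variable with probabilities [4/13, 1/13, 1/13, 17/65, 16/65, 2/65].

H(X) = -Σ p(x) log₂ p(x)
  -4/13 × log₂(4/13) = 0.5232
  -1/13 × log₂(1/13) = 0.2846
  -1/13 × log₂(1/13) = 0.2846
  -17/65 × log₂(17/65) = 0.5061
  -16/65 × log₂(16/65) = 0.4978
  -2/65 × log₂(2/65) = 0.1545
H(X) = 2.2509 bits


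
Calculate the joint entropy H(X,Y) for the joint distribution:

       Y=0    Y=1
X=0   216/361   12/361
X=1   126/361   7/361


H(X,Y) = -Σ p(x,y) log₂ p(x,y)
  p(0,0)=216/361: -0.5983 × log₂(0.5983) = 0.4433
  p(0,1)=12/361: -0.0332 × log₂(0.0332) = 0.1632
  p(1,0)=126/361: -0.3490 × log₂(0.3490) = 0.5300
  p(1,1)=7/361: -0.0194 × log₂(0.0194) = 0.1103
H(X,Y) = 1.2469 bits


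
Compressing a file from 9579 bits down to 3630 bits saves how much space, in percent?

Space savings = (1 - Compressed/Original) × 100%
= (1 - 3630/9579) × 100%
= 62.10%


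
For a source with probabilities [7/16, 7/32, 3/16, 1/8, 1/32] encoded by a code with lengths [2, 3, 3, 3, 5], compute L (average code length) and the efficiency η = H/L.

Average length L = Σ p_i × l_i = 2.6250 bits
Entropy H = 1.9855 bits
Efficiency η = H/L × 100% = 75.64%


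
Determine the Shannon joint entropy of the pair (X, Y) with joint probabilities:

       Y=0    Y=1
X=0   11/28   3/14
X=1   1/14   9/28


H(X,Y) = -Σ p(x,y) log₂ p(x,y)
  p(0,0)=11/28: -0.3929 × log₂(0.3929) = 0.5295
  p(0,1)=3/14: -0.2143 × log₂(0.2143) = 0.4762
  p(1,0)=1/14: -0.0714 × log₂(0.0714) = 0.2720
  p(1,1)=9/28: -0.3214 × log₂(0.3214) = 0.5263
H(X,Y) = 1.8040 bits


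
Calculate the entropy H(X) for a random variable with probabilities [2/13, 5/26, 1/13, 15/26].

H(X) = -Σ p(x) log₂ p(x)
  -2/13 × log₂(2/13) = 0.4155
  -5/26 × log₂(5/26) = 0.4574
  -1/13 × log₂(1/13) = 0.2846
  -15/26 × log₂(15/26) = 0.4578
H(X) = 1.6153 bits


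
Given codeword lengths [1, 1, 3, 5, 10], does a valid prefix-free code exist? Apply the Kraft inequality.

Kraft inequality: Σ 2^(-l_i) ≤ 1 for prefix-free code
Calculating: 2^(-1) + 2^(-1) + 2^(-3) + 2^(-5) + 2^(-10)
= 0.5 + 0.5 + 0.125 + 0.03125 + 0.0009765625
= 1.1572
Since 1.1572 > 1, prefix-free code does not exist


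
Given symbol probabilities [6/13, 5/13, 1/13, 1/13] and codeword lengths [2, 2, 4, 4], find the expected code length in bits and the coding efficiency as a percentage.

Average length L = Σ p_i × l_i = 2.3077 bits
Entropy H = 1.6143 bits
Efficiency η = H/L × 100% = 69.95%


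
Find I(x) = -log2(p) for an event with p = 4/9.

Information content I(x) = -log₂(p(x))
I = -log₂(4/9) = -log₂(0.4444)
I = 1.1699 bits


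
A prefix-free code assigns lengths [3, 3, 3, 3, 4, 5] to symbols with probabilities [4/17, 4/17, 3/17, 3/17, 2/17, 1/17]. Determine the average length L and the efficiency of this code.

Average length L = Σ p_i × l_i = 3.2353 bits
Entropy H = 2.4692 bits
Efficiency η = H/L × 100% = 76.32%


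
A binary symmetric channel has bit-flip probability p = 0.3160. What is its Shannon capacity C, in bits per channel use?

For BSC with error probability p:
C = 1 - H(p) where H(p) is binary entropy
H(0.3160) = -0.3160 × log₂(0.3160) - 0.6840 × log₂(0.6840)
H(p) = 0.9000
C = 1 - 0.9000 = 0.1000 bits/use


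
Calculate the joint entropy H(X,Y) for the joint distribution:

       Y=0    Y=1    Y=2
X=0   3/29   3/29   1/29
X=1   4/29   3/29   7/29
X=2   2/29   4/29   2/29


H(X,Y) = -Σ p(x,y) log₂ p(x,y)
  p(0,0)=3/29: -0.1034 × log₂(0.1034) = 0.3386
  p(0,1)=3/29: -0.1034 × log₂(0.1034) = 0.3386
  p(0,2)=1/29: -0.0345 × log₂(0.0345) = 0.1675
  p(1,0)=4/29: -0.1379 × log₂(0.1379) = 0.3942
  p(1,1)=3/29: -0.1034 × log₂(0.1034) = 0.3386
  p(1,2)=7/29: -0.2414 × log₂(0.2414) = 0.4950
  p(2,0)=2/29: -0.0690 × log₂(0.0690) = 0.2661
  p(2,1)=4/29: -0.1379 × log₂(0.1379) = 0.3942
  p(2,2)=2/29: -0.0690 × log₂(0.0690) = 0.2661
H(X,Y) = 2.9988 bits
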